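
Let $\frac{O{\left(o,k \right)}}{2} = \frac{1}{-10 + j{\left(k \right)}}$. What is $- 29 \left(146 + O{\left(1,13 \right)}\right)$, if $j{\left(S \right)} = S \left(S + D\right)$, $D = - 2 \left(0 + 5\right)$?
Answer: $-4236$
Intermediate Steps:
$D = -10$ ($D = \left(-2\right) 5 = -10$)
$j{\left(S \right)} = S \left(-10 + S\right)$ ($j{\left(S \right)} = S \left(S - 10\right) = S \left(-10 + S\right)$)
$O{\left(o,k \right)} = \frac{2}{-10 + k \left(-10 + k\right)}$
$- 29 \left(146 + O{\left(1,13 \right)}\right) = - 29 \left(146 + \frac{2}{-10 + 13 \left(-10 + 13\right)}\right) = - 29 \left(146 + \frac{2}{-10 + 13 \cdot 3}\right) = - 29 \left(146 + \frac{2}{-10 + 39}\right) = - 29 \left(146 + \frac{2}{29}\right) = \left(-29\right) \frac{4236}{29} = -4236$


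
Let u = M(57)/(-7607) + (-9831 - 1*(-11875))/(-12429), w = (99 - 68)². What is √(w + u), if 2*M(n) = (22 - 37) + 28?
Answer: √3817379751374401982/63031602 ≈ 30.997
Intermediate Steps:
M(n) = 13/2 (M(n) = ((22 - 37) + 28)/2 = (-15 + 28)/2 = (½)*13 = 13/2)
w = 961 (w = 31² = 961)
u = -31258993/189094806 (u = (13/2)/(-7607) + (-9831 - 1*(-11875))/(-12429) = (13/2)*(-1/7607) + (-9831 + 11875)*(-1/12429) = -13/15214 + 2044*(-1/12429) = -13/15214 - 2044/12429 = -31258993/189094806 ≈ -0.16531)
√(w + u) = √(961 - 31258993/189094806) = √(181688849573/189094806) = √3817379751374401982/63031602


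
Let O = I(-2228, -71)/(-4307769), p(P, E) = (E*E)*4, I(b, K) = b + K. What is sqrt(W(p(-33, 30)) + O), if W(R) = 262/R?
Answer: sqrt(60463626466422)/28718460 ≈ 0.27076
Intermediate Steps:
I(b, K) = K + b
p(P, E) = 4*E**2 (p(P, E) = E**2*4 = 4*E**2)
O = 2299/4307769 (O = (-71 - 2228)/(-4307769) = -2299*(-1/4307769) = 2299/4307769 ≈ 0.00053369)
sqrt(W(p(-33, 30)) + O) = sqrt(262/((4*30**2)) + 2299/4307769) = sqrt(262/((4*900)) + 2299/4307769) = sqrt(262/3600 + 2299/4307769) = sqrt(262*(1/3600) + 2299/4307769) = sqrt(131/1800 + 2299/4307769) = sqrt(63161771/861553800) = sqrt(60463626466422)/28718460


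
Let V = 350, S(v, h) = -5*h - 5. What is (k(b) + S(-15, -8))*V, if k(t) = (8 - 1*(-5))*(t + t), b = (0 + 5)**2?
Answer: 239750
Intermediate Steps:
b = 25 (b = 5**2 = 25)
S(v, h) = -5 - 5*h
k(t) = 26*t (k(t) = (8 + 5)*(2*t) = 13*(2*t) = 26*t)
(k(b) + S(-15, -8))*V = (26*25 + (-5 - 5*(-8)))*350 = (650 + (-5 + 40))*350 = (650 + 35)*350 = 685*350 = 239750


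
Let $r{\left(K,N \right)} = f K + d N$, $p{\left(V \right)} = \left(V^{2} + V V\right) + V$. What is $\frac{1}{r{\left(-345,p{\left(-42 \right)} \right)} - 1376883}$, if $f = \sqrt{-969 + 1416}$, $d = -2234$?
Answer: $- \frac{3054869}{27996656086758} + \frac{115 \sqrt{447}}{27996656086758} \approx -1.0903 \cdot 10^{-7}$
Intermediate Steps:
$f = \sqrt{447} \approx 21.142$
$p{\left(V \right)} = V + 2 V^{2}$ ($p{\left(V \right)} = \left(V^{2} + V^{2}\right) + V = 2 V^{2} + V = V + 2 V^{2}$)
$r{\left(K,N \right)} = - 2234 N + K \sqrt{447}$ ($r{\left(K,N \right)} = \sqrt{447} K - 2234 N = K \sqrt{447} - 2234 N = - 2234 N + K \sqrt{447}$)
$\frac{1}{r{\left(-345,p{\left(-42 \right)} \right)} - 1376883} = \frac{1}{\left(- 2234 \left(- 42 \left(1 + 2 \left(-42\right)\right)\right) - 345 \sqrt{447}\right) - 1376883} = \frac{1}{\left(- 2234 \left(- 42 \left(1 - 84\right)\right) - 345 \sqrt{447}\right) - 1376883} = \frac{1}{\left(- 2234 \left(\left(-42\right) \left(-83\right)\right) - 345 \sqrt{447}\right) - 1376883} = \frac{1}{\left(\left(-2234\right) 3486 - 345 \sqrt{447}\right) - 1376883} = \frac{1}{\left(-7787724 - 345 \sqrt{447}\right) - 1376883} = \frac{1}{-9164607 - 345 \sqrt{447}}$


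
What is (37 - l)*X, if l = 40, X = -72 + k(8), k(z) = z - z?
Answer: 216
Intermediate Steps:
k(z) = 0
X = -72 (X = -72 + 0 = -72)
(37 - l)*X = (37 - 1*40)*(-72) = (37 - 40)*(-72) = -3*(-72) = 216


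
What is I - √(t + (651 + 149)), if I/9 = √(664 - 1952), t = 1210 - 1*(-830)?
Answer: -2*√710 + 18*I*√322 ≈ -53.292 + 323.0*I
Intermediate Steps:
t = 2040 (t = 1210 + 830 = 2040)
I = 18*I*√322 (I = 9*√(664 - 1952) = 9*√(-1288) = 9*(2*I*√322) = 18*I*√322 ≈ 323.0*I)
I - √(t + (651 + 149)) = 18*I*√322 - √(2040 + (651 + 149)) = 18*I*√322 - √(2040 + 800) = 18*I*√322 - √2840 = 18*I*√322 - 2*√710 = -2*√710 + 18*I*√322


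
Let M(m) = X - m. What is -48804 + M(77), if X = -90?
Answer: -48971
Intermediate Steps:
M(m) = -90 - m
-48804 + M(77) = -48804 + (-90 - 1*77) = -48804 + (-90 - 77) = -48804 - 167 = -48971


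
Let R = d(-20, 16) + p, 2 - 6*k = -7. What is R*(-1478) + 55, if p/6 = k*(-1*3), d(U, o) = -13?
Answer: 59175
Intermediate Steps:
k = 3/2 (k = ⅓ - ⅙*(-7) = ⅓ + 7/6 = 3/2 ≈ 1.5000)
p = -27 (p = 6*(3*(-1*3)/2) = 6*((3/2)*(-3)) = 6*(-9/2) = -27)
R = -40 (R = -13 - 27 = -40)
R*(-1478) + 55 = -40*(-1478) + 55 = 59120 + 55 = 59175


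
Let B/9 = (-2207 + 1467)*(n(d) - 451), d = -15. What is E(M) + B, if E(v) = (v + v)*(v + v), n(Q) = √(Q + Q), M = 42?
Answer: 3010716 - 6660*I*√30 ≈ 3.0107e+6 - 36478.0*I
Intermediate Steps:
n(Q) = √2*√Q (n(Q) = √(2*Q) = √2*√Q)
E(v) = 4*v² (E(v) = (2*v)*(2*v) = 4*v²)
B = 3003660 - 6660*I*√30 (B = 9*((-2207 + 1467)*(√2*√(-15) - 451)) = 9*(-740*(√2*(I*√15) - 451)) = 9*(-740*(I*√30 - 451)) = 9*(-740*(-451 + I*√30)) = 9*(333740 - 740*I*√30) = 3003660 - 6660*I*√30 ≈ 3.0037e+6 - 36478.0*I)
E(M) + B = 4*42² + (3003660 - 6660*I*√30) = 4*1764 + (3003660 - 6660*I*√30) = 7056 + (3003660 - 6660*I*√30) = 3010716 - 6660*I*√30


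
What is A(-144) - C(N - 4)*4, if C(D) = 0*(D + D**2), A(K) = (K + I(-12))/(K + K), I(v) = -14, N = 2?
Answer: 79/144 ≈ 0.54861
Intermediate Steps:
A(K) = (-14 + K)/(2*K) (A(K) = (K - 14)/(K + K) = (-14 + K)/((2*K)) = (-14 + K)*(1/(2*K)) = (-14 + K)/(2*K))
C(D) = 0
A(-144) - C(N - 4)*4 = (1/2)*(-14 - 144)/(-144) - 0*4 = (1/2)*(-1/144)*(-158) - 1*0 = 79/144 + 0 = 79/144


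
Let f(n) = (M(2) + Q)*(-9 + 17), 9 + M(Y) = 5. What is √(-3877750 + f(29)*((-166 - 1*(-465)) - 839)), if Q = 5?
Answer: I*√3882070 ≈ 1970.3*I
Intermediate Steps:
M(Y) = -4 (M(Y) = -9 + 5 = -4)
f(n) = 8 (f(n) = (-4 + 5)*(-9 + 17) = 1*8 = 8)
√(-3877750 + f(29)*((-166 - 1*(-465)) - 839)) = √(-3877750 + 8*((-166 - 1*(-465)) - 839)) = √(-3877750 + 8*((-166 + 465) - 839)) = √(-3877750 + 8*(299 - 839)) = √(-3877750 + 8*(-540)) = √(-3877750 - 4320) = √(-3882070) = I*√3882070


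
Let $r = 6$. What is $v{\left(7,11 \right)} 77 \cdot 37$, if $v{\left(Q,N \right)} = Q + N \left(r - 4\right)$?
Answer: $82621$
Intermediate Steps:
$v{\left(Q,N \right)} = Q + 2 N$ ($v{\left(Q,N \right)} = Q + N \left(6 - 4\right) = Q + N 2 = Q + 2 N$)
$v{\left(7,11 \right)} 77 \cdot 37 = \left(7 + 2 \cdot 11\right) 77 \cdot 37 = \left(7 + 22\right) 77 \cdot 37 = 29 \cdot 77 \cdot 37 = 2233 \cdot 37 = 82621$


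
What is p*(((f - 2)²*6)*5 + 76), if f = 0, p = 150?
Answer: 29400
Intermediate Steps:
p*(((f - 2)²*6)*5 + 76) = 150*(((0 - 2)²*6)*5 + 76) = 150*(((-2)²*6)*5 + 76) = 150*((4*6)*5 + 76) = 150*(24*5 + 76) = 150*(120 + 76) = 150*196 = 29400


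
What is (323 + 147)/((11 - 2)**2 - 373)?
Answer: -235/146 ≈ -1.6096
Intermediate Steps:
(323 + 147)/((11 - 2)**2 - 373) = 470/(9**2 - 373) = 470/(81 - 373) = 470/(-292) = 470*(-1/292) = -235/146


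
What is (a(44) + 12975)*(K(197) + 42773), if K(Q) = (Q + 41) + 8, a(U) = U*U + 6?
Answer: 641714423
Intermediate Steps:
a(U) = 6 + U² (a(U) = U² + 6 = 6 + U²)
K(Q) = 49 + Q (K(Q) = (41 + Q) + 8 = 49 + Q)
(a(44) + 12975)*(K(197) + 42773) = ((6 + 44²) + 12975)*((49 + 197) + 42773) = ((6 + 1936) + 12975)*(246 + 42773) = (1942 + 12975)*43019 = 14917*43019 = 641714423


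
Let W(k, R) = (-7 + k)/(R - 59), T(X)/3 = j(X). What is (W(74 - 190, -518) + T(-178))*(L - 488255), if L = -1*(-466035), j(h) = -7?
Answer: 266506680/577 ≈ 4.6188e+5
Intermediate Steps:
T(X) = -21 (T(X) = 3*(-7) = -21)
W(k, R) = (-7 + k)/(-59 + R)
L = 466035
(W(74 - 190, -518) + T(-178))*(L - 488255) = ((-7 + (74 - 190))/(-59 - 518) - 21)*(466035 - 488255) = ((-7 - 116)/(-577) - 21)*(-22220) = (-1/577*(-123) - 21)*(-22220) = (123/577 - 21)*(-22220) = -11994/577*(-22220) = 266506680/577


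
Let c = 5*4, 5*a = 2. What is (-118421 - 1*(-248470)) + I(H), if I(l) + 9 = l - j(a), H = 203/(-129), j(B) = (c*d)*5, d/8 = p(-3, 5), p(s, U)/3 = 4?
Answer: 15536557/129 ≈ 1.2044e+5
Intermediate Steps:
p(s, U) = 12 (p(s, U) = 3*4 = 12)
a = 2/5 (a = (1/5)*2 = 2/5 ≈ 0.40000)
c = 20
d = 96 (d = 8*12 = 96)
j(B) = 9600 (j(B) = (20*96)*5 = 1920*5 = 9600)
H = -203/129 (H = 203*(-1/129) = -203/129 ≈ -1.5736)
I(l) = -9609 + l (I(l) = -9 + (l - 1*9600) = -9 + (l - 9600) = -9 + (-9600 + l) = -9609 + l)
(-118421 - 1*(-248470)) + I(H) = (-118421 - 1*(-248470)) + (-9609 - 203/129) = (-118421 + 248470) - 1239764/129 = 130049 - 1239764/129 = 15536557/129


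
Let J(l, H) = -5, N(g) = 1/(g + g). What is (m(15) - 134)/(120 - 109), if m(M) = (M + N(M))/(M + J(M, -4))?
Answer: -39749/3300 ≈ -12.045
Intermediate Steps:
N(g) = 1/(2*g)
m(M) = (M + 1/(2*M))/(-5 + M) (m(M) = (M + 1/(2*M))/(M - 5) = (M + 1/(2*M))/(-5 + M))
(m(15) - 134)/(120 - 109) = ((½ + 15²)/(15*(-5 + 15)) - 134)/(120 - 109) = ((1/15)*(½ + 225)/10 - 134)/11 = ((1/15)*(⅒)*(451/2) - 134)*(1/11) = (451/300 - 134)*(1/11) = -39749/300*1/11 = -39749/3300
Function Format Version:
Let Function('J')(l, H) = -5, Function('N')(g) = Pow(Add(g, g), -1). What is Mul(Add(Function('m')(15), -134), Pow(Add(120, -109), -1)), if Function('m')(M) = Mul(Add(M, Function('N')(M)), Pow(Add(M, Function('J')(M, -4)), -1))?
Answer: Rational(-39749, 3300) ≈ -12.045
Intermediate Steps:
Function('N')(g) = Mul(Rational(1, 2), Pow(g, -1)) (Function('N')(g) = Pow(Mul(2, g), -1) = Mul(Rational(1, 2), Pow(g, -1)))
Function('m')(M) = Mul(Pow(Add(-5, M), -1), Add(M, Mul(Rational(1, 2), Pow(M, -1)))) (Function('m')(M) = Mul(Add(M, Mul(Rational(1, 2), Pow(M, -1))), Pow(Add(M, -5), -1)) = Mul(Add(M, Mul(Rational(1, 2), Pow(M, -1))), Pow(Add(-5, M), -1)) = Mul(Pow(Add(-5, M), -1), Add(M, Mul(Rational(1, 2), Pow(M, -1)))))
Mul(Add(Function('m')(15), -134), Pow(Add(120, -109), -1)) = Mul(Add(Mul(Pow(15, -1), Pow(Add(-5, 15), -1), Add(Rational(1, 2), Pow(15, 2))), -134), Pow(Add(120, -109), -1)) = Mul(Add(Mul(Rational(1, 15), Pow(10, -1), Add(Rational(1, 2), 225)), -134), Pow(11, -1)) = Mul(Add(Mul(Rational(1, 15), Rational(1, 10), Rational(451, 2)), -134), Rational(1, 11)) = Mul(Add(Rational(451, 300), -134), Rational(1, 11)) = Mul(Rational(-39749, 300), Rational(1, 11)) = Rational(-39749, 3300)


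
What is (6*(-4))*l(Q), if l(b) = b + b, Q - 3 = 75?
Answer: -3744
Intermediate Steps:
Q = 78 (Q = 3 + 75 = 78)
l(b) = 2*b
(6*(-4))*l(Q) = (6*(-4))*(2*78) = -24*156 = -3744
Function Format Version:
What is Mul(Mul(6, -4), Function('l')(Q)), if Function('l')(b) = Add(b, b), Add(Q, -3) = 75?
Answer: -3744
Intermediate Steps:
Q = 78 (Q = Add(3, 75) = 78)
Function('l')(b) = Mul(2, b)
Mul(Mul(6, -4), Function('l')(Q)) = Mul(Mul(6, -4), Mul(2, 78)) = Mul(-24, 156) = -3744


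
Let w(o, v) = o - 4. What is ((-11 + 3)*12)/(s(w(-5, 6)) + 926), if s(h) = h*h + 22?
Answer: -32/343 ≈ -0.093295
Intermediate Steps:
w(o, v) = -4 + o
s(h) = 22 + h² (s(h) = h² + 22 = 22 + h²)
((-11 + 3)*12)/(s(w(-5, 6)) + 926) = ((-11 + 3)*12)/((22 + (-4 - 5)²) + 926) = (-8*12)/((22 + (-9)²) + 926) = -96/((22 + 81) + 926) = -96/(103 + 926) = -96/1029 = (1/1029)*(-96) = -32/343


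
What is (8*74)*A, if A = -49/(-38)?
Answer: 14504/19 ≈ 763.37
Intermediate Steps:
A = 49/38 (A = -49*(-1/38) = 49/38 ≈ 1.2895)
(8*74)*A = (8*74)*(49/38) = 592*(49/38) = 14504/19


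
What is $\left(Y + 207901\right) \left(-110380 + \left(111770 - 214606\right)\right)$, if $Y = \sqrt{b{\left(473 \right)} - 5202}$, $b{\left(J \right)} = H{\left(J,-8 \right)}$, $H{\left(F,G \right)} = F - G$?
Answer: $-44327819616 - 213216 i \sqrt{4721} \approx -4.4328 \cdot 10^{10} - 1.465 \cdot 10^{7} i$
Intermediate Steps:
$b{\left(J \right)} = 8 + J$ ($b{\left(J \right)} = J - -8 = J + 8 = 8 + J$)
$Y = i \sqrt{4721}$ ($Y = \sqrt{\left(8 + 473\right) - 5202} = \sqrt{481 - 5202} = \sqrt{-4721} = i \sqrt{4721} \approx 68.709 i$)
$\left(Y + 207901\right) \left(-110380 + \left(111770 - 214606\right)\right) = \left(i \sqrt{4721} + 207901\right) \left(-110380 + \left(111770 - 214606\right)\right) = \left(207901 + i \sqrt{4721}\right) \left(-110380 - 102836\right) = \left(207901 + i \sqrt{4721}\right) \left(-213216\right) = -44327819616 - 213216 i \sqrt{4721}$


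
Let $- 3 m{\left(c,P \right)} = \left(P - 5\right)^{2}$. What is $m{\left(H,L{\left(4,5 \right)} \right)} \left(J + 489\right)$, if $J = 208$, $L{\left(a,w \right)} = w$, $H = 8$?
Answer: $0$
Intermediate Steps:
$m{\left(c,P \right)} = - \frac{\left(-5 + P\right)^{2}}{3}$ ($m{\left(c,P \right)} = - \frac{\left(P - 5\right)^{2}}{3} = - \frac{\left(-5 + P\right)^{2}}{3}$)
$m{\left(H,L{\left(4,5 \right)} \right)} \left(J + 489\right) = - \frac{\left(-5 + 5\right)^{2}}{3} \left(208 + 489\right) = - \frac{0^{2}}{3} \cdot 697 = \left(- \frac{1}{3}\right) 0 \cdot 697 = 0 \cdot 697 = 0$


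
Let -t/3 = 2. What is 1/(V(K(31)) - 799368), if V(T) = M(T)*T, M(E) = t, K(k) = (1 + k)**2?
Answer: -1/805512 ≈ -1.2414e-6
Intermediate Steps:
t = -6 (t = -3*2 = -6)
M(E) = -6
V(T) = -6*T
1/(V(K(31)) - 799368) = 1/(-6*(1 + 31)**2 - 799368) = 1/(-6*32**2 - 799368) = 1/(-6*1024 - 799368) = 1/(-6144 - 799368) = 1/(-805512) = -1/805512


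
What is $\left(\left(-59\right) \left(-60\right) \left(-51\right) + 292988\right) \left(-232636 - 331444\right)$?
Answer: $-63429667840$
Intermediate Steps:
$\left(\left(-59\right) \left(-60\right) \left(-51\right) + 292988\right) \left(-232636 - 331444\right) = \left(3540 \left(-51\right) + 292988\right) \left(-564080\right) = \left(-180540 + 292988\right) \left(-564080\right) = 112448 \left(-564080\right) = -63429667840$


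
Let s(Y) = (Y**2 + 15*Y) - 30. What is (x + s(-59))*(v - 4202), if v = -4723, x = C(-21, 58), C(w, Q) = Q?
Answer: -23419200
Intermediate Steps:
x = 58
s(Y) = -30 + Y**2 + 15*Y
(x + s(-59))*(v - 4202) = (58 + (-30 + (-59)**2 + 15*(-59)))*(-4723 - 4202) = (58 + (-30 + 3481 - 885))*(-8925) = (58 + 2566)*(-8925) = 2624*(-8925) = -23419200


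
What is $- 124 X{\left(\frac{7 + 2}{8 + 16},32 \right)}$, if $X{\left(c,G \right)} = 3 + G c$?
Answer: $-1860$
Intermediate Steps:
$- 124 X{\left(\frac{7 + 2}{8 + 16},32 \right)} = - 124 \left(3 + 32 \frac{7 + 2}{8 + 16}\right) = - 124 \left(3 + 32 \cdot \frac{9}{24}\right) = - 124 \left(3 + 32 \cdot 9 \cdot \frac{1}{24}\right) = - 124 \left(3 + 32 \cdot \frac{3}{8}\right) = - 124 \left(3 + 12\right) = \left(-124\right) 15 = -1860$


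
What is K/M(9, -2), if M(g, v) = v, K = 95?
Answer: -95/2 ≈ -47.500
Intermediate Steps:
K/M(9, -2) = 95/(-2) = 95*(-½) = -95/2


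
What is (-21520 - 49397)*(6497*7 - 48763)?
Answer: 232891428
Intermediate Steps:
(-21520 - 49397)*(6497*7 - 48763) = -70917*(45479 - 48763) = -70917*(-3284) = 232891428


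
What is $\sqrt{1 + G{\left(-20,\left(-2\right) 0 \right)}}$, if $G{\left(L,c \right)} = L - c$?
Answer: $i \sqrt{19} \approx 4.3589 i$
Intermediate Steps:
$\sqrt{1 + G{\left(-20,\left(-2\right) 0 \right)}} = \sqrt{1 - \left(20 - 0\right)} = \sqrt{1 - 20} = \sqrt{-19} = i \sqrt{19}$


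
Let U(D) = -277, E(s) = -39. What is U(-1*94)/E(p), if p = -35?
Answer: 277/39 ≈ 7.1026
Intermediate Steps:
U(-1*94)/E(p) = -277/(-39) = -277*(-1/39) = 277/39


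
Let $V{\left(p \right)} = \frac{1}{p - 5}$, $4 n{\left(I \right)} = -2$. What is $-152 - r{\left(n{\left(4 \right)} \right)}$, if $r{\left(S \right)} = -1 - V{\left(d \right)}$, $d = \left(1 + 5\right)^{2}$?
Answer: $- \frac{4680}{31} \approx -150.97$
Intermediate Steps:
$d = 36$ ($d = 6^{2} = 36$)
$n{\left(I \right)} = - \frac{1}{2}$ ($n{\left(I \right)} = \frac{1}{4} \left(-2\right) = - \frac{1}{2}$)
$V{\left(p \right)} = \frac{1}{-5 + p}$
$r{\left(S \right)} = - \frac{32}{31}$ ($r{\left(S \right)} = -1 - \frac{1}{-5 + 36} = -1 - \frac{1}{31} = - \frac{32}{31}$)
$-152 - r{\left(n{\left(4 \right)} \right)} = -152 - - \frac{32}{31} = -152 + \frac{32}{31} = - \frac{4680}{31}$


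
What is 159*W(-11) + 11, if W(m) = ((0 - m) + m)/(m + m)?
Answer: 11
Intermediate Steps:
W(m) = 0 (W(m) = (-m + m)/((2*m)) = 0*(1/(2*m)) = 0)
159*W(-11) + 11 = 159*0 + 11 = 0 + 11 = 11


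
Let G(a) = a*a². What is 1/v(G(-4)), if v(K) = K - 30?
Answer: -1/94 ≈ -0.010638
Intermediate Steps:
G(a) = a³
v(K) = -30 + K
1/v(G(-4)) = 1/(-30 + (-4)³) = 1/(-30 - 64) = 1/(-94) = -1/94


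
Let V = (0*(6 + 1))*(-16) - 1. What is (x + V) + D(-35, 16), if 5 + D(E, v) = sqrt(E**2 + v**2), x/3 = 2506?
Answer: 7512 + sqrt(1481) ≈ 7550.5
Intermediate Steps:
x = 7518 (x = 3*2506 = 7518)
V = -1 (V = (0*7)*(-16) - 1 = 0*(-16) - 1 = 0 - 1 = -1)
D(E, v) = -5 + sqrt(E**2 + v**2)
(x + V) + D(-35, 16) = (7518 - 1) + (-5 + sqrt((-35)**2 + 16**2)) = 7517 + (-5 + sqrt(1225 + 256)) = 7517 + (-5 + sqrt(1481)) = 7512 + sqrt(1481)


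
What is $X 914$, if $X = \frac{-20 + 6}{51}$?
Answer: $- \frac{12796}{51} \approx -250.9$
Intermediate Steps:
$X = - \frac{14}{51}$ ($X = \left(-14\right) \frac{1}{51} = - \frac{14}{51} \approx -0.27451$)
$X 914 = \left(- \frac{14}{51}\right) 914 = - \frac{12796}{51}$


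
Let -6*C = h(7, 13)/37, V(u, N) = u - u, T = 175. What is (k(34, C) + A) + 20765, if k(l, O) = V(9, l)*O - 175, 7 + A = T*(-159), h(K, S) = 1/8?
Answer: -7242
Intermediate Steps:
h(K, S) = ⅛
V(u, N) = 0
A = -27832 (A = -7 + 175*(-159) = -7 - 27825 = -27832)
C = -1/1776 (C = -1/(48*37) = -⅙*1/296 = -1/1776 ≈ -0.00056306)
k(l, O) = -175 (k(l, O) = 0*O - 175 = 0 - 175 = -175)
(k(34, C) + A) + 20765 = (-175 - 27832) + 20765 = -28007 + 20765 = -7242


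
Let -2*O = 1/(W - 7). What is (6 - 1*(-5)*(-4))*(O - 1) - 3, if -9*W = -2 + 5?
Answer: 221/22 ≈ 10.045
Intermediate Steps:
W = -⅓ (W = -(-2 + 5)/9 = -⅑*3 = -⅓ ≈ -0.33333)
O = 3/44 (O = -1/(2*(-⅓ - 7)) = -1/(2*(-22/3)) = -½*(-3/22) = 3/44 ≈ 0.068182)
(6 - 1*(-5)*(-4))*(O - 1) - 3 = (6 - 1*(-5)*(-4))*(3/44 - 1) - 3 = (6 + 5*(-4))*(-41/44) - 3 = (6 - 20)*(-41/44) - 3 = -14*(-41/44) - 3 = 287/22 - 3 = 221/22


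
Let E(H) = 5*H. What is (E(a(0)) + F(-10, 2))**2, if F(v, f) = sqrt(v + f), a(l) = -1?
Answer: 17 - 20*I*sqrt(2) ≈ 17.0 - 28.284*I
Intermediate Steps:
F(v, f) = sqrt(f + v)
(E(a(0)) + F(-10, 2))**2 = (5*(-1) + sqrt(2 - 10))**2 = (-5 + sqrt(-8))**2 = (-5 + 2*I*sqrt(2))**2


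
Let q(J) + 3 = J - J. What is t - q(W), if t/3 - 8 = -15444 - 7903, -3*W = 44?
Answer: -70014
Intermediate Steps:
W = -44/3 (W = -1/3*44 = -44/3 ≈ -14.667)
q(J) = -3 (q(J) = -3 + (J - J) = -3 + 0 = -3)
t = -70017 (t = 24 + 3*(-15444 - 7903) = 24 + 3*(-23347) = 24 - 70041 = -70017)
t - q(W) = -70017 - 1*(-3) = -70017 + 3 = -70014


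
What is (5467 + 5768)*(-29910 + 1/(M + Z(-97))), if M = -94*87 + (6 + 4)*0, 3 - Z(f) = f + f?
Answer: -2681926073085/7981 ≈ -3.3604e+8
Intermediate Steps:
Z(f) = 3 - 2*f (Z(f) = 3 - (f + f) = 3 - 2*f)
M = -8178 (M = -8178 + 10*0 = -8178 + 0 = -8178)
(5467 + 5768)*(-29910 + 1/(M + Z(-97))) = (5467 + 5768)*(-29910 + 1/(-8178 + (3 - 2*(-97)))) = 11235*(-29910 + 1/(-8178 + (3 + 194))) = 11235*(-29910 + 1/(-8178 + 197)) = 11235*(-29910 + 1/(-7981)) = 11235*(-29910 - 1/7981) = 11235*(-238711711/7981) = -2681926073085/7981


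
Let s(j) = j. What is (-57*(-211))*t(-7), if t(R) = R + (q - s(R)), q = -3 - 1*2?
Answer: -60135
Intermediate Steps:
q = -5 (q = -3 - 2 = -5)
t(R) = -5 (t(R) = R + (-5 - R) = -5)
(-57*(-211))*t(-7) = -57*(-211)*(-5) = 12027*(-5) = -60135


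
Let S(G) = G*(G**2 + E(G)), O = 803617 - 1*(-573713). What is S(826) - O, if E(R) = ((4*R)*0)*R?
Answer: 562182646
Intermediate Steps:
O = 1377330 (O = 803617 + 573713 = 1377330)
E(R) = 0 (E(R) = 0*R = 0)
S(G) = G**3 (S(G) = G*(G**2 + 0) = G*G**2 = G**3)
S(826) - O = 826**3 - 1*1377330 = 563559976 - 1377330 = 562182646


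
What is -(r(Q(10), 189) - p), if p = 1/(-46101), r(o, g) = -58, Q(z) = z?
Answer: 2673857/46101 ≈ 58.000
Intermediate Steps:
p = -1/46101 ≈ -2.1691e-5
-(r(Q(10), 189) - p) = -(-58 - 1*(-1/46101)) = -(-58 + 1/46101) = -1*(-2673857/46101) = 2673857/46101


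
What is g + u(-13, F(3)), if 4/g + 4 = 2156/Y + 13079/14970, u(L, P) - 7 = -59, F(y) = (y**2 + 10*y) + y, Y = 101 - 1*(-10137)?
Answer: -11925231988/223436659 ≈ -53.372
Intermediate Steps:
Y = 10238 (Y = 101 + 10137 = 10238)
F(y) = y**2 + 11*y
u(L, P) = -52 (u(L, P) = 7 - 59 = -52)
g = -306525720/223436659 (g = 4/(-4 + (2156/10238 + 13079/14970)) = 4/(-4 + (2156*(1/10238) + 13079*(1/14970))) = 4/(-4 + (1078/5119 + 13079/14970)) = 4/(-4 + 83089061/76631430) = 4/(-223436659/76631430) = 4*(-76631430/223436659) = -306525720/223436659 ≈ -1.3719)
g + u(-13, F(3)) = -306525720/223436659 - 52 = -11925231988/223436659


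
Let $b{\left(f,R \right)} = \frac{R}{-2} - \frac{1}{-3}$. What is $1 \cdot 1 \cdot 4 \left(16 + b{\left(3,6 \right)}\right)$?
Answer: $\frac{160}{3} \approx 53.333$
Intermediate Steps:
$b{\left(f,R \right)} = \frac{1}{3} - \frac{R}{2}$ ($b{\left(f,R \right)} = R \left(- \frac{1}{2}\right) - - \frac{1}{3} = - \frac{R}{2} + \frac{1}{3} = \frac{1}{3} - \frac{R}{2}$)
$1 \cdot 1 \cdot 4 \left(16 + b{\left(3,6 \right)}\right) = 1 \cdot 1 \cdot 4 \left(16 + \left(\frac{1}{3} - 3\right)\right) = 1 \cdot 4 \left(16 + \left(\frac{1}{3} - 3\right)\right) = 4 \left(16 - \frac{8}{3}\right) = 4 \cdot \frac{40}{3} = \frac{160}{3}$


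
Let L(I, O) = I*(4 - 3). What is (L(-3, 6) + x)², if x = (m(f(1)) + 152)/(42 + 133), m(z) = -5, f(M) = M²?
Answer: 2916/625 ≈ 4.6656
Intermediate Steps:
L(I, O) = I (L(I, O) = I*1 = I)
x = 21/25 (x = (-5 + 152)/(42 + 133) = 147/175 = 147*(1/175) = 21/25 ≈ 0.84000)
(L(-3, 6) + x)² = (-3 + 21/25)² = (-54/25)² = 2916/625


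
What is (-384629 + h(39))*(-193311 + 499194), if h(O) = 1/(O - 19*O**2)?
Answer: -1131807164657301/9620 ≈ -1.1765e+11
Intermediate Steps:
(-384629 + h(39))*(-193311 + 499194) = (-384629 - 1/(39*(-1 + 19*39)))*(-193311 + 499194) = (-384629 - 1*1/39/(-1 + 741))*305883 = (-384629 - 1*1/39/740)*305883 = (-384629 - 1*1/39*1/740)*305883 = (-384629 - 1/28860)*305883 = -11100392941/28860*305883 = -1131807164657301/9620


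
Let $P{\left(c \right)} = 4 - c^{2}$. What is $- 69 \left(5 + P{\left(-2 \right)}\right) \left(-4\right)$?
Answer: $1380$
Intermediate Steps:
$- 69 \left(5 + P{\left(-2 \right)}\right) \left(-4\right) = - 69 \left(5 + \left(4 - \left(-2\right)^{2}\right)\right) \left(-4\right) = - 69 \left(5 + \left(4 - 4\right)\right) \left(-4\right) = - 69 \left(5 + 0\right) \left(-4\right) = - 69 \cdot 5 \left(-4\right) = \left(-69\right) \left(-20\right) = 1380$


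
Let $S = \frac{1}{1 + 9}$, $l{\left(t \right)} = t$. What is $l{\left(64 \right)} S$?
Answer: $\frac{32}{5} \approx 6.4$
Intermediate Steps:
$S = \frac{1}{10} \approx 0.1$
$l{\left(64 \right)} S = 64 \cdot \frac{1}{10} = \frac{32}{5}$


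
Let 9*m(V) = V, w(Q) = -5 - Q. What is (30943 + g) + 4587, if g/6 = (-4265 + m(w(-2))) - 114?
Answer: 9254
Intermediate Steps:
m(V) = V/9
g = -26276 (g = 6*((-4265 + (-5 - 1*(-2))/9) - 114) = 6*((-4265 + (-5 + 2)/9) - 114) = 6*((-4265 + (⅑)*(-3)) - 114) = 6*((-4265 - ⅓) - 114) = 6*(-12796/3 - 114) = 6*(-13138/3) = -26276)
(30943 + g) + 4587 = (30943 - 26276) + 4587 = 4667 + 4587 = 9254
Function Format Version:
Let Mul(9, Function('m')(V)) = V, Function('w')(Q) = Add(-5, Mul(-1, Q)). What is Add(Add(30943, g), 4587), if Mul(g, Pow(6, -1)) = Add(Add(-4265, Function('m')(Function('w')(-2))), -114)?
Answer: 9254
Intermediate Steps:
Function('m')(V) = Mul(Rational(1, 9), V)
g = -26276 (g = Mul(6, Add(Add(-4265, Mul(Rational(1, 9), Add(-5, Mul(-1, -2)))), -114)) = Mul(6, Add(Add(-4265, Mul(Rational(1, 9), Add(-5, 2))), -114)) = Mul(6, Add(Add(-4265, Mul(Rational(1, 9), -3)), -114)) = Mul(6, Add(Add(-4265, Rational(-1, 3)), -114)) = Mul(6, Add(Rational(-12796, 3), -114)) = Mul(6, Rational(-13138, 3)) = -26276)
Add(Add(30943, g), 4587) = Add(Add(30943, -26276), 4587) = Add(4667, 4587) = 9254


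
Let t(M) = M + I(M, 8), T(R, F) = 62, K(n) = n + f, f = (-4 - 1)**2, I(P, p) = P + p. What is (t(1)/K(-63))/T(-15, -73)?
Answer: -5/1178 ≈ -0.0042445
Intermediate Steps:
f = 25 (f = (-5)**2 = 25)
K(n) = 25 + n (K(n) = n + 25 = 25 + n)
t(M) = 8 + 2*M (t(M) = M + (M + 8) = M + (8 + M) = 8 + 2*M)
(t(1)/K(-63))/T(-15, -73) = ((8 + 2*1)/(25 - 63))/62 = ((8 + 2)/(-38))*(1/62) = (10*(-1/38))*(1/62) = -5/19*1/62 = -5/1178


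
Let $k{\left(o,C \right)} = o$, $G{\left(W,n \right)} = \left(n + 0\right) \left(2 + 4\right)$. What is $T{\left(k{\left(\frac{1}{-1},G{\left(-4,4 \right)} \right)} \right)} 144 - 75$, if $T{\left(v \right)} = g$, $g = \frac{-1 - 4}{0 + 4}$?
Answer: $-255$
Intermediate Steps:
$G{\left(W,n \right)} = 6 n$ ($G{\left(W,n \right)} = n 6 = 6 n$)
$g = - \frac{5}{4} \approx -1.25$
$T{\left(v \right)} = - \frac{5}{4}$
$T{\left(k{\left(\frac{1}{-1},G{\left(-4,4 \right)} \right)} \right)} 144 - 75 = \left(- \frac{5}{4}\right) 144 - 75 = -180 - 75 = -255$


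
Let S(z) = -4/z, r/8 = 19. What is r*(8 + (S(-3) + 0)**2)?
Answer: 13376/9 ≈ 1486.2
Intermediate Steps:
r = 152 (r = 8*19 = 152)
r*(8 + (S(-3) + 0)**2) = 152*(8 + (-4/(-3) + 0)**2) = 152*(8 + (-4*(-1/3) + 0)**2) = 152*(8 + (4/3 + 0)**2) = 152*(8 + (4/3)**2) = 152*(8 + 16/9) = 152*(88/9) = 13376/9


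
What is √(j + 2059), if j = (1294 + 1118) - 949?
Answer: √3522 ≈ 59.346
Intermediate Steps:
j = 1463 (j = 2412 - 949 = 1463)
√(j + 2059) = √(1463 + 2059) = √3522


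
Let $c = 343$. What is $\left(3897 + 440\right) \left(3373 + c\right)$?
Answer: $16116292$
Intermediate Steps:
$\left(3897 + 440\right) \left(3373 + c\right) = \left(3897 + 440\right) \left(3373 + 343\right) = 4337 \cdot 3716 = 16116292$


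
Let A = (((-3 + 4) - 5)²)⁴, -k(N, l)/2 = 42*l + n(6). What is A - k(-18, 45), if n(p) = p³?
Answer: 69748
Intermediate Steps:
k(N, l) = -432 - 84*l (k(N, l) = -2*(42*l + 6³) = -2*(42*l + 216) = -2*(216 + 42*l) = -432 - 84*l)
A = 65536 (A = ((1 - 5)²)⁴ = ((-4)²)⁴ = 16⁴ = 65536)
A - k(-18, 45) = 65536 - (-432 - 84*45) = 65536 - (-432 - 3780) = 65536 - 1*(-4212) = 65536 + 4212 = 69748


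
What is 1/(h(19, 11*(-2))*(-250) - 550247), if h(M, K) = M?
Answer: -1/554997 ≈ -1.8018e-6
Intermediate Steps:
1/(h(19, 11*(-2))*(-250) - 550247) = 1/(19*(-250) - 550247) = 1/(-4750 - 550247) = 1/(-554997) = -1/554997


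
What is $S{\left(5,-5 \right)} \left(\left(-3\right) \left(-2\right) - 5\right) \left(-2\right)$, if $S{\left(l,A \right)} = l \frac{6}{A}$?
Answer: $12$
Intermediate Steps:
$S{\left(l,A \right)} = \frac{6 l}{A}$
$S{\left(5,-5 \right)} \left(\left(-3\right) \left(-2\right) - 5\right) \left(-2\right) = 6 \cdot 5 \frac{1}{-5} \left(\left(-3\right) \left(-2\right) - 5\right) \left(-2\right) = 6 \cdot 5 \left(- \frac{1}{5}\right) \left(6 - 5\right) \left(-2\right) = \left(-6\right) 1 \left(-2\right) = \left(-6\right) \left(-2\right) = 12$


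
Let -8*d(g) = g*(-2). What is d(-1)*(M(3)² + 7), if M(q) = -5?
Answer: -8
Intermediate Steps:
d(g) = g/4 (d(g) = -g*(-2)/8 = -(-1)*g/4 = g/4)
d(-1)*(M(3)² + 7) = ((¼)*(-1))*((-5)² + 7) = -(25 + 7)/4 = -¼*32 = -8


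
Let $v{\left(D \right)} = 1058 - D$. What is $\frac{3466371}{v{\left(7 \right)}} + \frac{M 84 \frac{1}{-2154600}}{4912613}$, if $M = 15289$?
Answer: $\frac{436792291423831211}{132434958145950} \approx 3298.2$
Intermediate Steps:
$\frac{3466371}{v{\left(7 \right)}} + \frac{M 84 \frac{1}{-2154600}}{4912613} = \frac{3466371}{1058 - 7} + \frac{15289 \cdot 84 \frac{1}{-2154600}}{4912613} = \frac{3466371}{1058 - 7} + 1284276 \left(- \frac{1}{2154600}\right) \frac{1}{4912613} = \frac{3466371}{1051} - \frac{15289}{126008523450} = \frac{436792291423831211}{132434958145950}$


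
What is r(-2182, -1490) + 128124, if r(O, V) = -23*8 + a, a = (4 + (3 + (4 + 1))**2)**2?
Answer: 132564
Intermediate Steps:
a = 4624 (a = (4 + (3 + 5)**2)**2 = (4 + 8**2)**2 = (4 + 64)**2 = 68**2 = 4624)
r(O, V) = 4440 (r(O, V) = -23*8 + 4624 = -184 + 4624 = 4440)
r(-2182, -1490) + 128124 = 4440 + 128124 = 132564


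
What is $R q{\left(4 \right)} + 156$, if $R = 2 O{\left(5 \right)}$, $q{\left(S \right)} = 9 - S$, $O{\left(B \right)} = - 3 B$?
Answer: $6$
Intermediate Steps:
$R = -30$ ($R = 2 \left(\left(-3\right) 5\right) = 2 \left(-15\right) = -30$)
$R q{\left(4 \right)} + 156 = - 30 \left(9 - 4\right) + 156 = \left(-30\right) 5 + 156 = -150 + 156 = 6$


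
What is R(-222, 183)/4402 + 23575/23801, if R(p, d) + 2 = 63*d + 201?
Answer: 191457639/52386001 ≈ 3.6547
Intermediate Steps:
R(p, d) = 199 + 63*d (R(p, d) = -2 + (63*d + 201) = -2 + (201 + 63*d) = 199 + 63*d)
R(-222, 183)/4402 + 23575/23801 = (199 + 63*183)/4402 + 23575/23801 = (199 + 11529)*(1/4402) + 23575*(1/23801) = 11728*(1/4402) + 23575/23801 = 5864/2201 + 23575/23801 = 191457639/52386001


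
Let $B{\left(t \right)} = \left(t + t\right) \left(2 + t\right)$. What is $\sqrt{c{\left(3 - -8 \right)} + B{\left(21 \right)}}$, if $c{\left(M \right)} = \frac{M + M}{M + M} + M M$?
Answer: $8 \sqrt{17} \approx 32.985$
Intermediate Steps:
$B{\left(t \right)} = 2 t \left(2 + t\right)$
$c{\left(M \right)} = 1 + M^{2}$ ($c{\left(M \right)} = \frac{2 M}{2 M} + M^{2} = 2 M \frac{1}{2 M} + M^{2} = 1 + M^{2}$)
$\sqrt{c{\left(3 - -8 \right)} + B{\left(21 \right)}} = \sqrt{\left(1 + \left(3 - -8\right)^{2}\right) + 2 \cdot 21 \left(2 + 21\right)} = \sqrt{\left(1 + \left(3 + 8\right)^{2}\right) + 2 \cdot 21 \cdot 23} = \sqrt{\left(1 + 11^{2}\right) + 966} = \sqrt{\left(1 + 121\right) + 966} = \sqrt{122 + 966} = \sqrt{1088} = 8 \sqrt{17}$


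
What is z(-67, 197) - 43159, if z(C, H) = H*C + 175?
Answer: -56183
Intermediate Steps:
z(C, H) = 175 + C*H (z(C, H) = C*H + 175 = 175 + C*H)
z(-67, 197) - 43159 = (175 - 67*197) - 43159 = (175 - 13199) - 43159 = -13024 - 43159 = -56183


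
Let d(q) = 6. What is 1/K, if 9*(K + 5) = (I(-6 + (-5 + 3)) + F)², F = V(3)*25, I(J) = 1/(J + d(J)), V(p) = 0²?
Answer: -36/179 ≈ -0.20112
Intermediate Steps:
V(p) = 0
I(J) = 1/(6 + J) (I(J) = 1/(J + 6) = 1/(6 + J))
F = 0 (F = 0*25 = 0)
K = -179/36 (K = -5 + (1/(6 + (-6 + (-5 + 3))) + 0)²/9 = -5 + (1/(6 + (-6 - 2)) + 0)²/9 = -5 + (1/(6 - 8) + 0)²/9 = -5 + (1/(-2) + 0)²/9 = -5 + (-½ + 0)²/9 = -5 + (-½)²/9 = -5 + (⅑)*(¼) = -5 + 1/36 = -179/36 ≈ -4.9722)
1/K = 1/(-179/36) = -36/179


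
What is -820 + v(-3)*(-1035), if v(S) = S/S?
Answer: -1855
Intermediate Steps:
v(S) = 1
-820 + v(-3)*(-1035) = -820 + 1*(-1035) = -820 - 1035 = -1855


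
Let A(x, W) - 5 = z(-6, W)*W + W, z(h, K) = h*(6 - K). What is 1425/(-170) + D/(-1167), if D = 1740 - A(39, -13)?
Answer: -341639/39678 ≈ -8.6103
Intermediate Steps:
A(x, W) = 5 + W + W*(-36 + 6*W) (A(x, W) = 5 + ((-6*(6 - W))*W + W) = 5 + ((-36 + 6*W)*W + W) = 5 + (W*(-36 + 6*W) + W) = 5 + (W + W*(-36 + 6*W)) = 5 + W + W*(-36 + 6*W))
D = 266 (D = 1740 - (5 - 13 + 6*(-13)*(-6 - 13)) = 1740 - (5 - 13 + 6*(-13)*(-19)) = 1740 - (5 - 13 + 1482) = 1740 - 1*1474 = 1740 - 1474 = 266)
1425/(-170) + D/(-1167) = 1425/(-170) + 266/(-1167) = 1425*(-1/170) + 266*(-1/1167) = -285/34 - 266/1167 = -341639/39678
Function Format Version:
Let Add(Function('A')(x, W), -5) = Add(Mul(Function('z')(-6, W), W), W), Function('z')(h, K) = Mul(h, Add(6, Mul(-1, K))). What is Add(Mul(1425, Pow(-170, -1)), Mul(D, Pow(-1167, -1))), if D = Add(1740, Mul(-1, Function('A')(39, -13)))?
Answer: Rational(-341639, 39678) ≈ -8.6103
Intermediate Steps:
Function('A')(x, W) = Add(5, W, Mul(W, Add(-36, Mul(6, W)))) (Function('A')(x, W) = Add(5, Add(Mul(Mul(-6, Add(6, Mul(-1, W))), W), W)) = Add(5, Add(Mul(Add(-36, Mul(6, W)), W), W)) = Add(5, Add(Mul(W, Add(-36, Mul(6, W))), W)) = Add(5, Add(W, Mul(W, Add(-36, Mul(6, W))))) = Add(5, W, Mul(W, Add(-36, Mul(6, W)))))
D = 266 (D = Add(1740, Mul(-1, Add(5, -13, Mul(6, -13, Add(-6, -13))))) = Add(1740, Mul(-1, Add(5, -13, Mul(6, -13, -19)))) = Add(1740, Mul(-1, Add(5, -13, 1482))) = Add(1740, Mul(-1, 1474)) = Add(1740, -1474) = 266)
Add(Mul(1425, Pow(-170, -1)), Mul(D, Pow(-1167, -1))) = Add(Mul(1425, Pow(-170, -1)), Mul(266, Pow(-1167, -1))) = Add(Mul(1425, Rational(-1, 170)), Mul(266, Rational(-1, 1167))) = Add(Rational(-285, 34), Rational(-266, 1167)) = Rational(-341639, 39678)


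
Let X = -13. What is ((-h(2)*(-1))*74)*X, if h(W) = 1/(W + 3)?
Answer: -962/5 ≈ -192.40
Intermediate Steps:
h(W) = 1/(3 + W)
((-h(2)*(-1))*74)*X = ((-1/(3 + 2)*(-1))*74)*(-13) = ((-1/5*(-1))*74)*(-13) = ((-1*⅕*(-1))*74)*(-13) = (-⅕*(-1)*74)*(-13) = ((⅕)*74)*(-13) = (74/5)*(-13) = -962/5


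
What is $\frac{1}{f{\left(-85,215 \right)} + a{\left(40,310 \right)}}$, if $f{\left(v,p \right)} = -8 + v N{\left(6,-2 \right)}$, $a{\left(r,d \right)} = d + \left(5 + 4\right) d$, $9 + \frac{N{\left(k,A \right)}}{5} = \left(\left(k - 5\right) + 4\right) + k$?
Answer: $\frac{1}{2242} \approx 0.00044603$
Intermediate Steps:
$N{\left(k,A \right)} = -50 + 10 k$ ($N{\left(k,A \right)} = -45 + 5 \left(\left(\left(k - 5\right) + 4\right) + k\right) = -45 + 5 \left(\left(\left(-5 + k\right) + 4\right) + k\right) = -45 + 5 \left(\left(-1 + k\right) + k\right) = -45 + 5 \left(-1 + 2 k\right) = -45 + \left(-5 + 10 k\right) = -50 + 10 k$)
$a{\left(r,d \right)} = 10 d$ ($a{\left(r,d \right)} = d + 9 d = 10 d$)
$f{\left(v,p \right)} = -8 + 10 v$ ($f{\left(v,p \right)} = -8 + v \left(-50 + 10 \cdot 6\right) = -8 + v \left(-50 + 60\right) = -8 + v 10 = -8 + 10 v$)
$\frac{1}{f{\left(-85,215 \right)} + a{\left(40,310 \right)}} = \frac{1}{\left(-8 + 10 \left(-85\right)\right) + 10 \cdot 310} = \frac{1}{\left(-8 - 850\right) + 3100} = \frac{1}{-858 + 3100} = \frac{1}{2242}$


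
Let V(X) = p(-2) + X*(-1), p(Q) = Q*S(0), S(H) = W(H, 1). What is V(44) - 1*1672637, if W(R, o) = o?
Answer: -1672683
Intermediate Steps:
S(H) = 1
p(Q) = Q (p(Q) = Q*1 = Q)
V(X) = -2 - X (V(X) = -2 + X*(-1) = -2 - X)
V(44) - 1*1672637 = (-2 - 1*44) - 1*1672637 = (-2 - 44) - 1672637 = -46 - 1672637 = -1672683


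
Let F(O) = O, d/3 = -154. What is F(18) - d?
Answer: 480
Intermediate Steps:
d = -462 (d = 3*(-154) = -462)
F(18) - d = 18 - 1*(-462) = 18 + 462 = 480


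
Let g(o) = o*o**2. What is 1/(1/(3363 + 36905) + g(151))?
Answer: 40268/138640750869 ≈ 2.9045e-7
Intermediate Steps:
g(o) = o**3
1/(1/(3363 + 36905) + g(151)) = 1/(1/(3363 + 36905) + 151**3) = 1/(1/40268 + 3442951) = 1/(138640750869/40268) = 40268/138640750869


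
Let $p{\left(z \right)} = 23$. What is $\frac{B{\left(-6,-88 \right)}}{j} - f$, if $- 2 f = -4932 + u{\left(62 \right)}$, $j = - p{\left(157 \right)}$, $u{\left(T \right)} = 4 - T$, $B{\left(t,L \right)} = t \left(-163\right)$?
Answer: $- \frac{58363}{23} \approx -2537.5$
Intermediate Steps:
$B{\left(t,L \right)} = - 163 t$
$j = -23$ ($j = \left(-1\right) 23 = -23$)
$f = 2495$ ($f = - \frac{-4932 + \left(4 - 62\right)}{2} = - \frac{-4932 - 58}{2} = \left(- \frac{1}{2}\right) \left(-4990\right) = 2495$)
$\frac{B{\left(-6,-88 \right)}}{j} - f = \frac{\left(-163\right) \left(-6\right)}{-23} - 2495 = 978 \left(- \frac{1}{23}\right) - 2495 = - \frac{978}{23} - 2495 = - \frac{58363}{23}$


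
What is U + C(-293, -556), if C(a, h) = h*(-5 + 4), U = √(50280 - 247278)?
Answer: 556 + I*√196998 ≈ 556.0 + 443.84*I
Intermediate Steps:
U = I*√196998 (U = √(-196998) = I*√196998 ≈ 443.84*I)
C(a, h) = -h (C(a, h) = h*(-1) = -h)
U + C(-293, -556) = I*√196998 - 1*(-556) = I*√196998 + 556 = 556 + I*√196998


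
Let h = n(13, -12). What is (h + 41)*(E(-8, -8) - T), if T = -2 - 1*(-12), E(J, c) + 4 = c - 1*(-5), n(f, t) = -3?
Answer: -646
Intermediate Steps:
h = -3
E(J, c) = 1 + c (E(J, c) = -4 + (c - 1*(-5)) = -4 + (c + 5) = -4 + (5 + c) = 1 + c)
T = 10 (T = -2 + 12 = 10)
(h + 41)*(E(-8, -8) - T) = (-3 + 41)*((1 - 8) - 1*10) = 38*(-7 - 10) = 38*(-17) = -646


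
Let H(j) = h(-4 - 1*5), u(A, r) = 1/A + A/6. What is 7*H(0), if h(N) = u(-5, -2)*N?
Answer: 651/10 ≈ 65.100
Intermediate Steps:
u(A, r) = 1/A + A/6 (u(A, r) = 1/A + A*(1/6) = 1/A + A/6)
h(N) = -31*N/30 (h(N) = (1/(-5) + (1/6)*(-5))*N = (-1/5 - 5/6)*N = -31*N/30)
H(j) = 93/10 (H(j) = -31*(-4 - 1*5)/30 = -31*(-4 - 5)/30 = -31/30*(-9) = 93/10)
7*H(0) = 7*(93/10) = 651/10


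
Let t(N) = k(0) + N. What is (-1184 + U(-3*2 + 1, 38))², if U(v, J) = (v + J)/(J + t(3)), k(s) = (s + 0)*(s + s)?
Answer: 2353317121/1681 ≈ 1.4000e+6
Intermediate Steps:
k(s) = 2*s² (k(s) = s*(2*s) = 2*s²)
t(N) = N (t(N) = 2*0² + N = 2*0 + N = 0 + N = N)
U(v, J) = (J + v)/(3 + J) (U(v, J) = (v + J)/(J + 3) = (J + v)/(3 + J))
(-1184 + U(-3*2 + 1, 38))² = (-1184 + (38 + (-3*2 + 1))/(3 + 38))² = (-1184 + (38 + (-6 + 1))/41)² = (-1184 + (38 - 5)/41)² = (-1184 + (1/41)*33)² = (-1184 + 33/41)² = (-48511/41)² = 2353317121/1681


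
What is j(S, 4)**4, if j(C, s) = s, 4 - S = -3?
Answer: 256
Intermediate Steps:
S = 7 (S = 4 - 1*(-3) = 4 + 3 = 7)
j(S, 4)**4 = 4**4 = 256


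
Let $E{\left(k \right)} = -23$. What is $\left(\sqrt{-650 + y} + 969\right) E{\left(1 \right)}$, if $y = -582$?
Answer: $-22287 - 92 i \sqrt{77} \approx -22287.0 - 807.3 i$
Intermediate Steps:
$\left(\sqrt{-650 + y} + 969\right) E{\left(1 \right)} = \left(\sqrt{-650 - 582} + 969\right) \left(-23\right) = \left(\sqrt{-1232} + 969\right) \left(-23\right) = \left(4 i \sqrt{77} + 969\right) \left(-23\right) = \left(969 + 4 i \sqrt{77}\right) \left(-23\right) = -22287 - 92 i \sqrt{77}$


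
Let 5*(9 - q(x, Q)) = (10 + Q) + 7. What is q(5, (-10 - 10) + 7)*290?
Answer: 2378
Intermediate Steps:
q(x, Q) = 28/5 - Q/5 (q(x, Q) = 9 - ((10 + Q) + 7)/5 = 9 - (17 + Q)/5 = 9 + (-17/5 - Q/5) = 28/5 - Q/5)
q(5, (-10 - 10) + 7)*290 = (28/5 - ((-10 - 10) + 7)/5)*290 = (28/5 - (-20 + 7)/5)*290 = (28/5 - 1/5*(-13))*290 = (28/5 + 13/5)*290 = (41/5)*290 = 2378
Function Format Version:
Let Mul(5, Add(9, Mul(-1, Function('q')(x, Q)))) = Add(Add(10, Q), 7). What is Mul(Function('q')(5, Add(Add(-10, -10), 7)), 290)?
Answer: 2378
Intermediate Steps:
Function('q')(x, Q) = Add(Rational(28, 5), Mul(Rational(-1, 5), Q)) (Function('q')(x, Q) = Add(9, Mul(Rational(-1, 5), Add(Add(10, Q), 7))) = Add(9, Mul(Rational(-1, 5), Add(17, Q))) = Add(9, Add(Rational(-17, 5), Mul(Rational(-1, 5), Q))) = Add(Rational(28, 5), Mul(Rational(-1, 5), Q)))
Mul(Function('q')(5, Add(Add(-10, -10), 7)), 290) = Mul(Add(Rational(28, 5), Mul(Rational(-1, 5), Add(Add(-10, -10), 7))), 290) = Mul(Add(Rational(28, 5), Mul(Rational(-1, 5), Add(-20, 7))), 290) = Mul(Add(Rational(28, 5), Mul(Rational(-1, 5), -13)), 290) = Mul(Add(Rational(28, 5), Rational(13, 5)), 290) = Mul(Rational(41, 5), 290) = 2378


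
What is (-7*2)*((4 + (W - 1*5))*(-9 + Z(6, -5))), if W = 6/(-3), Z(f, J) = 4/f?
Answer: -350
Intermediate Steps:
W = -2 (W = 6*(-⅓) = -2)
(-7*2)*((4 + (W - 1*5))*(-9 + Z(6, -5))) = (-7*2)*((4 + (-2 - 1*5))*(-9 + 4/6)) = -14*(4 + (-2 - 5))*(-9 + 4*(⅙)) = -14*(4 - 7)*(-9 + ⅔) = -(-42)*(-25)/3 = -14*25 = -350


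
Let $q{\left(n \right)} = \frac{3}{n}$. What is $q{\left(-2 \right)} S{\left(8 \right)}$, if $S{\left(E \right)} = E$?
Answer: $-12$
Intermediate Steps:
$q{\left(-2 \right)} S{\left(8 \right)} = \frac{3}{-2} \cdot 8 = 3 \left(- \frac{1}{2}\right) 8 = \left(- \frac{3}{2}\right) 8 = -12$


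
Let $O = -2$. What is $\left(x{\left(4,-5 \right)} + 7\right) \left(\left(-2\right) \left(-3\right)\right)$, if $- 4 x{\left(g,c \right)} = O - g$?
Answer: $51$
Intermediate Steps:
$x{\left(g,c \right)} = \frac{1}{2} + \frac{g}{4}$ ($x{\left(g,c \right)} = - \frac{-2 - g}{4} = \frac{1}{2} + \frac{g}{4}$)
$\left(x{\left(4,-5 \right)} + 7\right) \left(\left(-2\right) \left(-3\right)\right) = \left(\left(\frac{1}{2} + \frac{1}{4} \cdot 4\right) + 7\right) \left(\left(-2\right) \left(-3\right)\right) = \left(\left(\frac{1}{2} + 1\right) + 7\right) 6 = \left(\frac{3}{2} + 7\right) 6 = \frac{17}{2} \cdot 6 = 51$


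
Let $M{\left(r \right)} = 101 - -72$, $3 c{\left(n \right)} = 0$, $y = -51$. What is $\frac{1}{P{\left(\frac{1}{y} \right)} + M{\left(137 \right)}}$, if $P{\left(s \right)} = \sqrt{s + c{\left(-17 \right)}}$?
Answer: $\frac{8823}{1526380} - \frac{i \sqrt{51}}{1526380} \approx 0.0057803 - 4.6787 \cdot 10^{-6} i$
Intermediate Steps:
$c{\left(n \right)} = 0$ ($c{\left(n \right)} = \frac{1}{3} \cdot 0 = 0$)
$P{\left(s \right)} = \sqrt{s}$ ($P{\left(s \right)} = \sqrt{s + 0} = \sqrt{s}$)
$M{\left(r \right)} = 173$ ($M{\left(r \right)} = 101 + 72 = 173$)
$\frac{1}{P{\left(\frac{1}{y} \right)} + M{\left(137 \right)}} = \frac{1}{\sqrt{\frac{1}{-51}} + 173} = \frac{1}{\sqrt{- \frac{1}{51}} + 173} = \frac{1}{\frac{i \sqrt{51}}{51} + 173} = \frac{1}{173 + \frac{i \sqrt{51}}{51}}$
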